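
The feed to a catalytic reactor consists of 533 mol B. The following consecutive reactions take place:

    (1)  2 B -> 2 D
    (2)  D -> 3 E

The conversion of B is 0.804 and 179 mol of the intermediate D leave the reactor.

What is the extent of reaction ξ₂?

Conversion of B: B consumed = 2ξ₁ = 0.804 × 533 → ξ₁ = 214.3 mol.
D balance: n_D = 0 + 2ξ₁ − 1ξ₂ = 179 → ξ₂ = (2·214.3 − 179)/1 = 249.5 mol.
Outlet amounts (n = n₀ + Σ ν·ξ):
  B: 533 − 2(214.3) = 104.5
  D: 0 + 2(214.3) − 1(249.5) = 179
  E: 0 + 3(249.5) = 748.6

ξ₂ = 250 mol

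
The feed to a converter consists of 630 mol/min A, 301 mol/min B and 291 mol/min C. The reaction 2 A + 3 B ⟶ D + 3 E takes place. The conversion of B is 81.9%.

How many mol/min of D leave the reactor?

B reacted = 0.819 × 301 = 246.5 mol/min; ν_B = −3, so ξ = 246.5/3 = 82.17 mol/min.
Outlet amounts (n = n₀ + ν ξ):
  A: 630 − 2(82.17) = 465.7
  B: 301 − 3(82.17) = 54.48
  D: 0 + 1(82.17) = 82.17
  E: 0 + 3(82.17) = 246.5
  C: 291 (inert)

82.2 mol/min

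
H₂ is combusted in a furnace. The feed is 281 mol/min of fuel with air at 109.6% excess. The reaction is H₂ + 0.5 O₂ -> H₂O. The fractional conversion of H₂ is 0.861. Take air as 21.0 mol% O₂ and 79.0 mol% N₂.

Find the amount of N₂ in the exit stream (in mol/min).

Stoichiometric O₂ = 0.5 × 281 = 140.5 mol/min; O₂ fed = 140.5 × 2.096 = 294.5 mol/min.
N₂ fed = 294.5 × 79/21 = 1108 mol/min.
Fuel reacted = 0.861 × 281 → ξ = 241.9 mol/min.
Outlet (n = n₀ + ν ξ):
  H₂: 281 − 1(241.9) = 39.06
  O₂: 294.5 − 0.5(241.9) = 173.5
  N₂: 1108 (inert)
  H₂O: 0 + 1(241.9) = 241.9

1110 mol/min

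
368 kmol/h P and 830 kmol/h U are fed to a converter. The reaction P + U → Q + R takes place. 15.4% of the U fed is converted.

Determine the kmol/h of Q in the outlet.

U reacted = 0.154 × 830 = 127.8 kmol/h; ν_U = −1, so ξ = 127.8/1 = 127.8 kmol/h.
Outlet amounts (n = n₀ + ν ξ):
  P: 368 − 1(127.8) = 240.2
  U: 830 − 1(127.8) = 702.2
  Q: 0 + 1(127.8) = 127.8
  R: 0 + 1(127.8) = 127.8

128 kmol/h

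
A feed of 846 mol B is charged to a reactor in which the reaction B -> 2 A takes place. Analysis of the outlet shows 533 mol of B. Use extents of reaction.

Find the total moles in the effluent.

For B: n = n₀ − 1ξ → 533 = 846 − 1ξ, giving ξ = 313 mol.
Outlet amounts (n = n₀ + ν ξ):
  B: 846 − 1(313) = 533
  A: 0 + 2(313) = 626
Total out = 533 + 626 = 1159 mol.

1160 mol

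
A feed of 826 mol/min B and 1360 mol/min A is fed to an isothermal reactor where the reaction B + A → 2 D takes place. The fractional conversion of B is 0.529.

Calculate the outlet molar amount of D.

B reacted = 0.529 × 826 = 437 mol/min; ν_B = −1, so ξ = 437/1 = 437 mol/min.
Outlet amounts (n = n₀ + ν ξ):
  B: 826 − 1(437) = 389
  A: 1360 − 1(437) = 923
  D: 0 + 2(437) = 873.9

874 mol/min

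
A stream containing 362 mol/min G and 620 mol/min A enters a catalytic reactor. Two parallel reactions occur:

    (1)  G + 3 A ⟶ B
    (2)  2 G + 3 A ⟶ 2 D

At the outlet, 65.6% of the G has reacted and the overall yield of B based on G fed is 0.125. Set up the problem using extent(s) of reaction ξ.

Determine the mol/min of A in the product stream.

196 mol/min

Yield of B: 1ξ₁ / 362 = 0.125 → ξ₁ = 45.25 mol/min.
Conversion of G: 1ξ₁ + 2ξ₂ = 0.656 × 362 = 237.5 → ξ₂ = 96.11 mol/min.
Outlet amounts (n = n₀ + Σ ν·ξ):
  G: 362 − 1(45.25) − 2(96.11) = 124.5
  A: 620 − 3(45.25) − 3(96.11) = 195.9
  B: 0 + 1(45.25) = 45.25
  D: 0 + 2(96.11) = 192.2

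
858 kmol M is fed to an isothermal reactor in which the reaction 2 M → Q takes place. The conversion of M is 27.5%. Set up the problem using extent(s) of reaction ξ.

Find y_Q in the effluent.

M reacted = 0.275 × 858 = 236 kmol; ν_M = −2, so ξ = 236/2 = 118 kmol.
Outlet amounts (n = n₀ + ν ξ):
  M: 858 − 2(118) = 622
  Q: 0 + 1(118) = 118
Total out = 740 kmol; y_Q = 118 / 740 = 0.1594.

0.159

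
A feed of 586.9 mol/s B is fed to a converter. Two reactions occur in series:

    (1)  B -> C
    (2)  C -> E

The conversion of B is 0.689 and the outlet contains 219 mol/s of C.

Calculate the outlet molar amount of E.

Conversion of B: B consumed = 1ξ₁ = 0.689 × 586.9 → ξ₁ = 404.4 mol/s.
C balance: n_C = 0 + 1ξ₁ − 1ξ₂ = 219 → ξ₂ = (1·404.4 − 219)/1 = 185.4 mol/s.
Outlet amounts (n = n₀ + Σ ν·ξ):
  B: 586.9 − 1(404.4) = 182.5
  C: 0 + 1(404.4) − 1(185.4) = 219
  E: 0 + 1(185.4) = 185.4

185 mol/s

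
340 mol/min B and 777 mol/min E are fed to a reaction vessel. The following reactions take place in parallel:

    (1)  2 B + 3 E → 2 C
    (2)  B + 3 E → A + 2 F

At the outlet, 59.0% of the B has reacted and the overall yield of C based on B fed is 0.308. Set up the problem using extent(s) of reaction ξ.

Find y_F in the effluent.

0.222

Yield of C: 2ξ₁ / 340 = 0.308 → ξ₁ = 52.36 mol/min.
Conversion of B: 2ξ₁ + 1ξ₂ = 0.59 × 340 = 200.6 → ξ₂ = 95.88 mol/min.
Outlet amounts (n = n₀ + Σ ν·ξ):
  B: 340 − 2(52.36) − 1(95.88) = 139.4
  E: 777 − 3(52.36) − 3(95.88) = 332.3
  C: 0 + 2(52.36) = 104.7
  A: 0 + 1(95.88) = 95.88
  F: 0 + 2(95.88) = 191.8
Total out = 864 mol/min; y_F = 191.8 / 864 = 0.2219.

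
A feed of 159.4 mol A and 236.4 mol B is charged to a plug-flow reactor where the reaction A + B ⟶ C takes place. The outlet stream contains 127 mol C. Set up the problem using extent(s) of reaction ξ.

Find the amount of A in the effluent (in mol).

For C: n = n₀ + 1ξ → 127 = 0 + 1ξ, giving ξ = 127 mol.
Outlet amounts (n = n₀ + ν ξ):
  A: 159.4 − 1(127) = 32.4
  B: 236.4 − 1(127) = 109.4
  C: 0 + 1(127) = 127

32.4 mol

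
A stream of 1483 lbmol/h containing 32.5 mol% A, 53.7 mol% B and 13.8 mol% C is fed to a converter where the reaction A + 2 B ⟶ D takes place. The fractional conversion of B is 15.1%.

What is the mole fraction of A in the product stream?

B reacted = 0.151 × 796.4 = 120.3 lbmol/h; ν_B = −2, so ξ = 120.3/2 = 60.13 lbmol/h.
Outlet amounts (n = n₀ + ν ξ):
  A: 482 − 1(60.13) = 421.8
  B: 796.4 − 2(60.13) = 676.1
  D: 0 + 1(60.13) = 60.13
  C: 204.7 (inert)
Total out = 1363 lbmol/h; y_A = 421.8 / 1363 = 0.3096.

0.31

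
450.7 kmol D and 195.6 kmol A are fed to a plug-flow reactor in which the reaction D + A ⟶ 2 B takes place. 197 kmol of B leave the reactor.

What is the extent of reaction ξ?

ξ = 98.5 kmol

For B: n = n₀ + 2ξ → 197 = 0 + 2ξ, giving ξ = 98.5 kmol.
Outlet amounts (n = n₀ + ν ξ):
  D: 450.7 − 1(98.5) = 352.2
  A: 195.6 − 1(98.5) = 97.1
  B: 0 + 2(98.5) = 197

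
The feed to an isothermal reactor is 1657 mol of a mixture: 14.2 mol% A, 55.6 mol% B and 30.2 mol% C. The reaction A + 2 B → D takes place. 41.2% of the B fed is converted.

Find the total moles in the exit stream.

B reacted = 0.412 × 921.3 = 379.6 mol; ν_B = −2, so ξ = 379.6/2 = 189.8 mol.
Outlet amounts (n = n₀ + ν ξ):
  A: 235.3 − 1(189.8) = 45.51
  B: 921.3 − 2(189.8) = 541.7
  D: 0 + 1(189.8) = 189.8
  C: 500.4 (inert)
Total out = 45.51 + 541.7 + 189.8 + 500.4 = 1277 mol.

1280 mol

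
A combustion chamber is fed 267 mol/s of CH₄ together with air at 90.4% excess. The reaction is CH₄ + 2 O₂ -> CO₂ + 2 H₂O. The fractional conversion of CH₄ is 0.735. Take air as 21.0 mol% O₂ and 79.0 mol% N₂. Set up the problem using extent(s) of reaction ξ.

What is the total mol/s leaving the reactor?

5110 mol/s

Stoichiometric O₂ = 2 × 267 = 534 mol/s; O₂ fed = 534 × 1.904 = 1017 mol/s.
N₂ fed = 1017 × 79/21 = 3825 mol/s.
Fuel reacted = 0.735 × 267 → ξ = 196.2 mol/s.
Outlet (n = n₀ + ν ξ):
  CH₄: 267 − 1(196.2) = 70.75
  O₂: 1017 − 2(196.2) = 624.2
  N₂: 3825 (inert)
  CO₂: 0 + 1(196.2) = 196.2
  H₂O: 0 + 2(196.2) = 392.5
Total out = 70.75 + 624.2 + 3825 + 196.2 + 392.5 = 5109 mol/s.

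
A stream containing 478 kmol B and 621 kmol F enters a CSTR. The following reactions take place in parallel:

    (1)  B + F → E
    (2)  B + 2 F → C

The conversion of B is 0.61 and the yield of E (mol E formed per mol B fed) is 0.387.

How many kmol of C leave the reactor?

107 kmol

Yield of E: 1ξ₁ / 478 = 0.387 → ξ₁ = 185 kmol.
Conversion of B: 1ξ₁ + 1ξ₂ = 0.61 × 478 = 291.6 → ξ₂ = 106.6 kmol.
Outlet amounts (n = n₀ + Σ ν·ξ):
  B: 478 − 1(185) − 1(106.6) = 186.4
  F: 621 − 1(185) − 2(106.6) = 222.8
  E: 0 + 1(185) = 185
  C: 0 + 1(106.6) = 106.6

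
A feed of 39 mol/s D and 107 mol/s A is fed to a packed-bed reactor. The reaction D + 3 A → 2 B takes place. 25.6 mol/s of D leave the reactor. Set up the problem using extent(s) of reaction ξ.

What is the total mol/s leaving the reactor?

119 mol/s

For D: n = n₀ − 1ξ → 25.6 = 39 − 1ξ, giving ξ = 13.4 mol/s.
Outlet amounts (n = n₀ + ν ξ):
  D: 39 − 1(13.4) = 25.6
  A: 107 − 3(13.4) = 66.8
  B: 0 + 2(13.4) = 26.8
Total out = 25.6 + 66.8 + 26.8 = 119.2 mol/s.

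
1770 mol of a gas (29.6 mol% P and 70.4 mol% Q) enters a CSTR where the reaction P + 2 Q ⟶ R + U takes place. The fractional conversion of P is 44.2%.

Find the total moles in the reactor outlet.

P reacted = 0.442 × 523.9 = 231.6 mol; ν_P = −1, so ξ = 231.6/1 = 231.6 mol.
Outlet amounts (n = n₀ + ν ξ):
  P: 523.9 − 1(231.6) = 292.3
  Q: 1246 − 2(231.6) = 782.9
  R: 0 + 1(231.6) = 231.6
  U: 0 + 1(231.6) = 231.6
Total out = 292.3 + 782.9 + 231.6 + 231.6 = 1538 mol.

1540 mol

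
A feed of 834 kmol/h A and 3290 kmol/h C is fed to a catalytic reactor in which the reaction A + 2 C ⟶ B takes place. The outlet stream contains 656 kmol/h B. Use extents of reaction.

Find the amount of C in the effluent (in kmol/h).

1980 kmol/h

For B: n = n₀ + 1ξ → 656 = 0 + 1ξ, giving ξ = 656 kmol/h.
Outlet amounts (n = n₀ + ν ξ):
  A: 834 − 1(656) = 178
  C: 3290 − 2(656) = 1978
  B: 0 + 1(656) = 656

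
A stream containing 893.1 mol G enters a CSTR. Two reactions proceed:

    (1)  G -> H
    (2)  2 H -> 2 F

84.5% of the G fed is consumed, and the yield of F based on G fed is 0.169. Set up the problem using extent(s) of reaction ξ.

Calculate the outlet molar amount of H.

Conversion of G: G consumed = 1ξ₁ = 0.845 × 893.1 → ξ₁ = 754.7 mol.
Yield of F: 2ξ₂ / 893.1 = 0.169 → ξ₂ = 75.47 mol.
Outlet amounts (n = n₀ + Σ ν·ξ):
  G: 893.1 − 1(754.7) = 138.4
  H: 0 + 1(754.7) − 2(75.47) = 603.7
  F: 0 + 2(75.47) = 150.9

604 mol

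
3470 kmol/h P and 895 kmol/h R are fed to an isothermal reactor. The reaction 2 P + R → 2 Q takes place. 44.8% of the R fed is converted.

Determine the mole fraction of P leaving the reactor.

0.673

R reacted = 0.448 × 895 = 401 kmol/h; ν_R = −1, so ξ = 401/1 = 401 kmol/h.
Outlet amounts (n = n₀ + ν ξ):
  P: 3470 − 2(401) = 2668
  R: 895 − 1(401) = 494
  Q: 0 + 2(401) = 801.9
Total out = 3964 kmol/h; y_P = 2668 / 3964 = 0.6731.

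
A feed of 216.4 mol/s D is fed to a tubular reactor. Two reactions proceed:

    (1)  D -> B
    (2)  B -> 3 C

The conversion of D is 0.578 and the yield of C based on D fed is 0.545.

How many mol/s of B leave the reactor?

85.8 mol/s

Conversion of D: D consumed = 1ξ₁ = 0.578 × 216.4 → ξ₁ = 125.1 mol/s.
Yield of C: 3ξ₂ / 216.4 = 0.545 → ξ₂ = 39.31 mol/s.
Outlet amounts (n = n₀ + Σ ν·ξ):
  D: 216.4 − 1(125.1) = 91.32
  B: 0 + 1(125.1) − 1(39.31) = 85.77
  C: 0 + 3(39.31) = 117.9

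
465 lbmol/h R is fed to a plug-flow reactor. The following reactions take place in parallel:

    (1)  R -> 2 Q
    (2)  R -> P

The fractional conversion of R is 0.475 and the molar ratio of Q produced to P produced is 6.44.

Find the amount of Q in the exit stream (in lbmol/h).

337 lbmol/h

Conversion of R: R consumed = 0.475 × 465 = 220.9 lbmol/h = 1ξ₁ + 1ξ₂.
Selectivity: 2ξ₁ / (1ξ₂) = 6.44 → ξ₁ = 3.22 ξ₂.
Substitute: (1·3.22 + 1) ξ₂ = 220.9 → ξ₂ = 52.34 lbmol/h, ξ₁ = 168.5 lbmol/h.
Outlet amounts (n = n₀ + Σ ν·ξ):
  R: 465 − 1(168.5) − 1(52.34) = 244.1
  Q: 0 + 2(168.5) = 337.1
  P: 0 + 1(52.34) = 52.34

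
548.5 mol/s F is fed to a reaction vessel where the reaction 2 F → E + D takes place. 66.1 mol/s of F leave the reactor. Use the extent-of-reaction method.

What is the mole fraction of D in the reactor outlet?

For F: n = n₀ − 2ξ → 66.1 = 548.5 − 2ξ, giving ξ = 241.2 mol/s.
Outlet amounts (n = n₀ + ν ξ):
  F: 548.5 − 2(241.2) = 66.1
  E: 0 + 1(241.2) = 241.2
  D: 0 + 1(241.2) = 241.2
Total out = 548.5 mol/s; y_D = 241.2 / 548.5 = 0.4397.

0.44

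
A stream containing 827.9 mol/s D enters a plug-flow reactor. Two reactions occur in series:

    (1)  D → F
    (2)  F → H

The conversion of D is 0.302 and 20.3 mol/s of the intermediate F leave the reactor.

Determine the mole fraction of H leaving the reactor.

0.277

Conversion of D: D consumed = 1ξ₁ = 0.302 × 827.9 → ξ₁ = 250 mol/s.
F balance: n_F = 0 + 1ξ₁ − 1ξ₂ = 20.3 → ξ₂ = (1·250 − 20.3)/1 = 229.7 mol/s.
Outlet amounts (n = n₀ + Σ ν·ξ):
  D: 827.9 − 1(250) = 577.9
  F: 0 + 1(250) − 1(229.7) = 20.3
  H: 0 + 1(229.7) = 229.7
Total out = 827.9 mol/s; y_H = 229.7 / 827.9 = 0.2775.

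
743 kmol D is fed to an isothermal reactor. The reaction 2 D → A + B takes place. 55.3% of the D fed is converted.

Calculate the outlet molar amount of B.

205 kmol

D reacted = 0.553 × 743 = 410.9 kmol; ν_D = −2, so ξ = 410.9/2 = 205.4 kmol.
Outlet amounts (n = n₀ + ν ξ):
  D: 743 − 2(205.4) = 332.1
  A: 0 + 1(205.4) = 205.4
  B: 0 + 1(205.4) = 205.4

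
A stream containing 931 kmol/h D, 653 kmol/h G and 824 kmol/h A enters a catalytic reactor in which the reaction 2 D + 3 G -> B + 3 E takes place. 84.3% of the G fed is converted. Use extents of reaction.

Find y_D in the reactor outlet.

0.254

G reacted = 0.843 × 653 = 550.5 kmol/h; ν_G = −3, so ξ = 550.5/3 = 183.5 kmol/h.
Outlet amounts (n = n₀ + ν ξ):
  D: 931 − 2(183.5) = 564
  G: 653 − 3(183.5) = 102.5
  B: 0 + 1(183.5) = 183.5
  E: 0 + 3(183.5) = 550.5
  A: 824 (inert)
Total out = 2225 kmol/h; y_D = 564 / 2225 = 0.2535.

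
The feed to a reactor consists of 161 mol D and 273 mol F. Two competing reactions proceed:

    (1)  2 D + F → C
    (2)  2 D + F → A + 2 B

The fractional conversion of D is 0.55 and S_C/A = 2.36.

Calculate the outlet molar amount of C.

Conversion of D: D consumed = 0.55 × 161 = 88.55 mol = 2ξ₁ + 2ξ₂.
Selectivity: 1ξ₁ / (1ξ₂) = 2.36 → ξ₁ = 2.36 ξ₂.
Substitute: (2·2.36 + 2) ξ₂ = 88.55 → ξ₂ = 13.18 mol, ξ₁ = 31.1 mol.
Outlet amounts (n = n₀ + Σ ν·ξ):
  D: 161 − 2(31.1) − 2(13.18) = 72.45
  F: 273 − 1(31.1) − 1(13.18) = 228.7
  C: 0 + 1(31.1) = 31.1
  A: 0 + 1(13.18) = 13.18
  B: 0 + 2(13.18) = 26.35

31.1 mol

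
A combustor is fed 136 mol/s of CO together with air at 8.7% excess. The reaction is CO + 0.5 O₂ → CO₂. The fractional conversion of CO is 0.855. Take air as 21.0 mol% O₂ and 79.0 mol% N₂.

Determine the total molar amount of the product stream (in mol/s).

430 mol/s

Stoichiometric O₂ = 0.5 × 136 = 68 mol/s; O₂ fed = 68 × 1.087 = 73.92 mol/s.
N₂ fed = 73.92 × 79/21 = 278.1 mol/s.
Fuel reacted = 0.855 × 136 → ξ = 116.3 mol/s.
Outlet (n = n₀ + ν ξ):
  CO: 136 − 1(116.3) = 19.72
  O₂: 73.92 − 0.5(116.3) = 15.78
  N₂: 278.1 (inert)
  CO₂: 0 + 1(116.3) = 116.3
Total out = 19.72 + 15.78 + 278.1 + 116.3 = 429.8 mol/s.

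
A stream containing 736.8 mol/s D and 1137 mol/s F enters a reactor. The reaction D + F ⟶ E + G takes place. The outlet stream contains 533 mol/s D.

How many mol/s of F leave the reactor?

For D: n = n₀ − 1ξ → 533 = 736.8 − 1ξ, giving ξ = 203.8 mol/s.
Outlet amounts (n = n₀ + ν ξ):
  D: 736.8 − 1(203.8) = 533
  F: 1137 − 1(203.8) = 933.2
  E: 0 + 1(203.8) = 203.8
  G: 0 + 1(203.8) = 203.8

933 mol/s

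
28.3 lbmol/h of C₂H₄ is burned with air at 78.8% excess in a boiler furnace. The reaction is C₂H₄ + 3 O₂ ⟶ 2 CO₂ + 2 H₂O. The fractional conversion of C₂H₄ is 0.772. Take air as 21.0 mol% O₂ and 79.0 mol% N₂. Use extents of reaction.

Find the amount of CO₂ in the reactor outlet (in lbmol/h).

Stoichiometric O₂ = 3 × 28.3 = 84.9 lbmol/h; O₂ fed = 84.9 × 1.788 = 151.8 lbmol/h.
N₂ fed = 151.8 × 79/21 = 571.1 lbmol/h.
Fuel reacted = 0.772 × 28.3 → ξ = 21.85 lbmol/h.
Outlet (n = n₀ + ν ξ):
  C₂H₄: 28.3 − 1(21.85) = 6.452
  O₂: 151.8 − 3(21.85) = 86.26
  N₂: 571.1 (inert)
  CO₂: 0 + 2(21.85) = 43.7
  H₂O: 0 + 2(21.85) = 43.7

43.7 lbmol/h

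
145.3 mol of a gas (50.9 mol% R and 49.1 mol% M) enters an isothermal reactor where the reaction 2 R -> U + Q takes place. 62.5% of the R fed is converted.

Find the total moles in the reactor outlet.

R reacted = 0.625 × 73.96 = 46.22 mol; ν_R = −2, so ξ = 46.22/2 = 23.11 mol.
Outlet amounts (n = n₀ + ν ξ):
  R: 73.96 − 2(23.11) = 27.73
  U: 0 + 1(23.11) = 23.11
  Q: 0 + 1(23.11) = 23.11
  M: 71.34 (inert)
Total out = 27.73 + 23.11 + 23.11 + 71.34 = 145.3 mol.

145 mol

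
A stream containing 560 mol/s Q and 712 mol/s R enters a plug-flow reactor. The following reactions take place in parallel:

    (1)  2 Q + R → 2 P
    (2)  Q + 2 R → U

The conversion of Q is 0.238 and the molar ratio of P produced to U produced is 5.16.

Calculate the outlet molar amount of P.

Conversion of Q: Q consumed = 0.238 × 560 = 133.3 mol/s = 2ξ₁ + 1ξ₂.
Selectivity: 2ξ₁ / (1ξ₂) = 5.16 → ξ₁ = 2.58 ξ₂.
Substitute: (2·2.58 + 1) ξ₂ = 133.3 → ξ₂ = 21.64 mol/s, ξ₁ = 55.82 mol/s.
Outlet amounts (n = n₀ + Σ ν·ξ):
  Q: 560 − 2(55.82) − 1(21.64) = 426.7
  R: 712 − 1(55.82) − 2(21.64) = 612.9
  P: 0 + 2(55.82) = 111.6
  U: 0 + 1(21.64) = 21.64

112 mol/s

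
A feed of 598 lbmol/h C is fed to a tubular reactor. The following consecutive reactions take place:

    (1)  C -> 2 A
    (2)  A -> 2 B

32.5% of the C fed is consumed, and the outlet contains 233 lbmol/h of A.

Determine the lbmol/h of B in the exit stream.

Conversion of C: C consumed = 1ξ₁ = 0.325 × 598 → ξ₁ = 194.3 lbmol/h.
A balance: n_A = 0 + 2ξ₁ − 1ξ₂ = 233 → ξ₂ = (2·194.3 − 233)/1 = 155.7 lbmol/h.
Outlet amounts (n = n₀ + Σ ν·ξ):
  C: 598 − 1(194.3) = 403.6
  A: 0 + 2(194.3) − 1(155.7) = 233
  B: 0 + 2(155.7) = 311.4

311 lbmol/h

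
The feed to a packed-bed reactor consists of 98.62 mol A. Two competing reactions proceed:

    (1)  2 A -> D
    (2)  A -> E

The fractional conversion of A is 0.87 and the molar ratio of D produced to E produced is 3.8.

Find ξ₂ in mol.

Conversion of A: A consumed = 0.87 × 98.62 = 85.8 mol = 2ξ₁ + 1ξ₂.
Selectivity: 1ξ₁ / (1ξ₂) = 3.8 → ξ₁ = 3.8 ξ₂.
Substitute: (2·3.8 + 1) ξ₂ = 85.8 → ξ₂ = 9.977 mol, ξ₁ = 37.91 mol.
Outlet amounts (n = n₀ + Σ ν·ξ):
  A: 98.62 − 2(37.91) − 1(9.977) = 12.82
  D: 0 + 1(37.91) = 37.91
  E: 0 + 1(9.977) = 9.977

ξ₂ = 9.98 mol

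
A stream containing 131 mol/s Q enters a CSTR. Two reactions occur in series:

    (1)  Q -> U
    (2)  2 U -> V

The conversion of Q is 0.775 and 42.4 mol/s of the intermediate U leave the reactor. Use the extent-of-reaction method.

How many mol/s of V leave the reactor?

29.6 mol/s

Conversion of Q: Q consumed = 1ξ₁ = 0.775 × 131 → ξ₁ = 101.5 mol/s.
U balance: n_U = 0 + 1ξ₁ − 2ξ₂ = 42.4 → ξ₂ = (1·101.5 − 42.4)/2 = 29.56 mol/s.
Outlet amounts (n = n₀ + Σ ν·ξ):
  Q: 131 − 1(101.5) = 29.47
  U: 0 + 1(101.5) − 2(29.56) = 42.4
  V: 0 + 1(29.56) = 29.56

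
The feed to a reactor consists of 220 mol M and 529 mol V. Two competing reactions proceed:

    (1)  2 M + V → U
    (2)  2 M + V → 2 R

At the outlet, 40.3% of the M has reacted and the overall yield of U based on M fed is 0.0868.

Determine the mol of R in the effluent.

Yield of U: 1ξ₁ / 220 = 0.0868 → ξ₁ = 19.1 mol.
Conversion of M: 2ξ₁ + 2ξ₂ = 0.403 × 220 = 88.66 → ξ₂ = 25.23 mol.
Outlet amounts (n = n₀ + Σ ν·ξ):
  M: 220 − 2(19.1) − 2(25.23) = 131.3
  V: 529 − 1(19.1) − 1(25.23) = 484.7
  U: 0 + 1(19.1) = 19.1
  R: 0 + 2(25.23) = 50.47

50.5 mol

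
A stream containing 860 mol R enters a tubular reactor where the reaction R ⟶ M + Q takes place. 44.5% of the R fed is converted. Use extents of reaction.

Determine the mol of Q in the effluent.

R reacted = 0.445 × 860 = 382.7 mol; ν_R = −1, so ξ = 382.7/1 = 382.7 mol.
Outlet amounts (n = n₀ + ν ξ):
  R: 860 − 1(382.7) = 477.3
  M: 0 + 1(382.7) = 382.7
  Q: 0 + 1(382.7) = 382.7

383 mol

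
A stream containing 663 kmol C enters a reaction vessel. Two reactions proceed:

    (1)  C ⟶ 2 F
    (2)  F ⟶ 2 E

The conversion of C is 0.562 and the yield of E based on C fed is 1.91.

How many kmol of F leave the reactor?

Conversion of C: C consumed = 1ξ₁ = 0.562 × 663 → ξ₁ = 372.6 kmol.
Yield of E: 2ξ₂ / 663 = 1.91 → ξ₂ = 633.2 kmol.
Outlet amounts (n = n₀ + Σ ν·ξ):
  C: 663 − 1(372.6) = 290.4
  F: 0 + 2(372.6) − 1(633.2) = 112
  E: 0 + 2(633.2) = 1266

112 kmol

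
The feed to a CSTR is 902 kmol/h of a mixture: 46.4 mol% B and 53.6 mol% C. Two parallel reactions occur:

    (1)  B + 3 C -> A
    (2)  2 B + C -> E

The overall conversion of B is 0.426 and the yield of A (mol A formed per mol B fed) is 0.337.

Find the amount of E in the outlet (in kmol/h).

Yield of A: 1ξ₁ / 418.5 = 0.337 → ξ₁ = 141 kmol/h.
Conversion of B: 1ξ₁ + 2ξ₂ = 0.426 × 418.5 = 178.3 → ξ₂ = 18.62 kmol/h.
Outlet amounts (n = n₀ + Σ ν·ξ):
  B: 418.5 − 1(141) − 2(18.62) = 240.2
  C: 483.5 − 3(141) − 1(18.62) = 41.72
  A: 0 + 1(141) = 141
  E: 0 + 1(18.62) = 18.62

18.6 kmol/h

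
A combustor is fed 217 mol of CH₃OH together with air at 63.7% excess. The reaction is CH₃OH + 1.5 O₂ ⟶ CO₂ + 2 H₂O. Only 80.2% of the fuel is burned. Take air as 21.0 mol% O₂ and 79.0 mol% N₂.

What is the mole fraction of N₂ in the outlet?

Stoichiometric O₂ = 1.5 × 217 = 325.5 mol; O₂ fed = 325.5 × 1.637 = 532.8 mol.
N₂ fed = 532.8 × 79/21 = 2005 mol.
Fuel reacted = 0.802 × 217 → ξ = 174 mol.
Outlet (n = n₀ + ν ξ):
  CH₃OH: 217 − 1(174) = 42.97
  O₂: 532.8 − 1.5(174) = 271.8
  N₂: 2005 (inert)
  CO₂: 0 + 1(174) = 174
  H₂O: 0 + 2(174) = 348.1
Total out = 2841 mol; y_N₂ = 2005 / 2841 = 0.7055.

0.705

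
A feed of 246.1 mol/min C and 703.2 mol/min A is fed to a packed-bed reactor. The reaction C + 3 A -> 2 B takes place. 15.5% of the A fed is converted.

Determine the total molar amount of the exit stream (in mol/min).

877 mol/min

A reacted = 0.155 × 703.2 = 109 mol/min; ν_A = −3, so ξ = 109/3 = 36.33 mol/min.
Outlet amounts (n = n₀ + ν ξ):
  C: 246.1 − 1(36.33) = 209.8
  A: 703.2 − 3(36.33) = 594.2
  B: 0 + 2(36.33) = 72.66
Total out = 209.8 + 594.2 + 72.66 = 876.6 mol/min.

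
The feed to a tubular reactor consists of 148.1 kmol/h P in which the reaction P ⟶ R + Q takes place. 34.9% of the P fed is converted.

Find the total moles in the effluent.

200 kmol/h

P reacted = 0.349 × 148.1 = 51.69 kmol/h; ν_P = −1, so ξ = 51.69/1 = 51.69 kmol/h.
Outlet amounts (n = n₀ + ν ξ):
  P: 148.1 − 1(51.69) = 96.41
  R: 0 + 1(51.69) = 51.69
  Q: 0 + 1(51.69) = 51.69
Total out = 96.41 + 51.69 + 51.69 = 199.8 kmol/h.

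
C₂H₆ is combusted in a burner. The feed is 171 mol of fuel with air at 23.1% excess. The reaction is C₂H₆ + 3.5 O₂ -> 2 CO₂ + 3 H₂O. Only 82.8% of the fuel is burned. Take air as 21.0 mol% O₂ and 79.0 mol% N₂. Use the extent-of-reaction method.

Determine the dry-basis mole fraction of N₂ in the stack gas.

0.833

Stoichiometric O₂ = 3.5 × 171 = 598.5 mol; O₂ fed = 598.5 × 1.231 = 736.8 mol.
N₂ fed = 736.8 × 79/21 = 2772 mol.
Fuel reacted = 0.828 × 171 → ξ = 141.6 mol.
Outlet (n = n₀ + ν ξ):
  C₂H₆: 171 − 1(141.6) = 29.41
  O₂: 736.8 − 3.5(141.6) = 241.2
  N₂: 2772 (inert)
  CO₂: 0 + 2(141.6) = 283.2
  H₂O: 0 + 3(141.6) = 424.8
Dry total = 3325 mol; y_N₂ (dry) = 2772 / 3325 = 0.8335.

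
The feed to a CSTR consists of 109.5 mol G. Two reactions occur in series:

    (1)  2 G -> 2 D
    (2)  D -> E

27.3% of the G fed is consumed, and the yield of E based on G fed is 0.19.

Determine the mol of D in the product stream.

9.09 mol

Conversion of G: G consumed = 2ξ₁ = 0.273 × 109.5 → ξ₁ = 14.95 mol.
Yield of E: 1ξ₂ / 109.5 = 0.19 → ξ₂ = 20.8 mol.
Outlet amounts (n = n₀ + Σ ν·ξ):
  G: 109.5 − 2(14.95) = 79.61
  D: 0 + 2(14.95) − 1(20.8) = 9.089
  E: 0 + 1(20.8) = 20.8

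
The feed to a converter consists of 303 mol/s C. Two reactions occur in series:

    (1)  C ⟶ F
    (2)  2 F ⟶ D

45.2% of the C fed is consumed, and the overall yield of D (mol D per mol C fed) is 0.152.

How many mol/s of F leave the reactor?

Conversion of C: C consumed = 1ξ₁ = 0.452 × 303 → ξ₁ = 137 mol/s.
Yield of D: 1ξ₂ / 303 = 0.152 → ξ₂ = 46.06 mol/s.
Outlet amounts (n = n₀ + Σ ν·ξ):
  C: 303 − 1(137) = 166
  F: 0 + 1(137) − 2(46.06) = 44.84
  D: 0 + 1(46.06) = 46.06

44.8 mol/s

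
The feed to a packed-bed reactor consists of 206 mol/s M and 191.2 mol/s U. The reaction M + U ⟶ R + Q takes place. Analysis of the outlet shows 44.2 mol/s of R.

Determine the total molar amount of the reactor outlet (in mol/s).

For R: n = n₀ + 1ξ → 44.2 = 0 + 1ξ, giving ξ = 44.2 mol/s.
Outlet amounts (n = n₀ + ν ξ):
  M: 206 − 1(44.2) = 161.8
  U: 191.2 − 1(44.2) = 147
  R: 0 + 1(44.2) = 44.2
  Q: 0 + 1(44.2) = 44.2
Total out = 161.8 + 147 + 44.2 + 44.2 = 397.2 mol/s.

397 mol/s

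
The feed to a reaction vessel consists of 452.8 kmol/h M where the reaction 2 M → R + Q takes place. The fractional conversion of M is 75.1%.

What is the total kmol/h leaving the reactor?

453 kmol/h

M reacted = 0.751 × 452.8 = 340.1 kmol/h; ν_M = −2, so ξ = 340.1/2 = 170 kmol/h.
Outlet amounts (n = n₀ + ν ξ):
  M: 452.8 − 2(170) = 112.7
  R: 0 + 1(170) = 170
  Q: 0 + 1(170) = 170
Total out = 112.7 + 170 + 170 = 452.8 kmol/h.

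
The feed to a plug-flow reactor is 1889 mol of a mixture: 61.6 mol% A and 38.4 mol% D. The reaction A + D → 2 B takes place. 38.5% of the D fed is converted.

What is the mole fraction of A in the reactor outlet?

0.468

D reacted = 0.385 × 725.4 = 279.3 mol; ν_D = −1, so ξ = 279.3/1 = 279.3 mol.
Outlet amounts (n = n₀ + ν ξ):
  A: 1164 − 1(279.3) = 884.4
  D: 725.4 − 1(279.3) = 446.1
  B: 0 + 2(279.3) = 558.5
Total out = 1889 mol; y_A = 884.4 / 1889 = 0.4682.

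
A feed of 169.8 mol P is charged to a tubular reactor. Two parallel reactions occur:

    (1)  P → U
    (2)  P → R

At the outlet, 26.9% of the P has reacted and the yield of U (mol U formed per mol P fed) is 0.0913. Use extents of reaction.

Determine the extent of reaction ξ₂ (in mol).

ξ₂ = 30.2 mol

Yield of U: 1ξ₁ / 169.8 = 0.0913 → ξ₁ = 15.5 mol.
Conversion of P: 1ξ₁ + 1ξ₂ = 0.269 × 169.8 = 45.68 → ξ₂ = 30.17 mol.
Outlet amounts (n = n₀ + Σ ν·ξ):
  P: 169.8 − 1(15.5) − 1(30.17) = 124.1
  U: 0 + 1(15.5) = 15.5
  R: 0 + 1(30.17) = 30.17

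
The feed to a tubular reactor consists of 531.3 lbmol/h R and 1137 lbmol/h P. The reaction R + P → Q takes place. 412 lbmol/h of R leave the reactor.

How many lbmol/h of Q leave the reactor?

For R: n = n₀ − 1ξ → 412 = 531.3 − 1ξ, giving ξ = 119.3 lbmol/h.
Outlet amounts (n = n₀ + ν ξ):
  R: 531.3 − 1(119.3) = 412
  P: 1137 − 1(119.3) = 1018
  Q: 0 + 1(119.3) = 119.3

119 lbmol/h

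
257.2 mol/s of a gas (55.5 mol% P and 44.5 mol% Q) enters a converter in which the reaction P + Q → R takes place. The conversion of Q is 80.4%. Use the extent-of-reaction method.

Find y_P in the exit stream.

0.307

Q reacted = 0.804 × 114.5 = 92.02 mol/s; ν_Q = −1, so ξ = 92.02/1 = 92.02 mol/s.
Outlet amounts (n = n₀ + ν ξ):
  P: 142.7 − 1(92.02) = 50.72
  Q: 114.5 − 1(92.02) = 22.43
  R: 0 + 1(92.02) = 92.02
Total out = 165.2 mol/s; y_P = 50.72 / 165.2 = 0.3071.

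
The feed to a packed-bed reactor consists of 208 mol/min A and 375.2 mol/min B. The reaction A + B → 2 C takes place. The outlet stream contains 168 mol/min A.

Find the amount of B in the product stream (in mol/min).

335 mol/min

For A: n = n₀ − 1ξ → 168 = 208 − 1ξ, giving ξ = 40 mol/min.
Outlet amounts (n = n₀ + ν ξ):
  A: 208 − 1(40) = 168
  B: 375.2 − 1(40) = 335.2
  C: 0 + 2(40) = 80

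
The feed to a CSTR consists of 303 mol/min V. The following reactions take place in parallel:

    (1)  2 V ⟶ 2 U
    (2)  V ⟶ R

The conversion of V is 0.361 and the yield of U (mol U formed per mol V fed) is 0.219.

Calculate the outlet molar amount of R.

Yield of U: 2ξ₁ / 303 = 0.219 → ξ₁ = 33.18 mol/min.
Conversion of V: 2ξ₁ + 1ξ₂ = 0.361 × 303 = 109.4 → ξ₂ = 43.03 mol/min.
Outlet amounts (n = n₀ + Σ ν·ξ):
  V: 303 − 2(33.18) − 1(43.03) = 193.6
  U: 0 + 2(33.18) = 66.36
  R: 0 + 1(43.03) = 43.03

43 mol/min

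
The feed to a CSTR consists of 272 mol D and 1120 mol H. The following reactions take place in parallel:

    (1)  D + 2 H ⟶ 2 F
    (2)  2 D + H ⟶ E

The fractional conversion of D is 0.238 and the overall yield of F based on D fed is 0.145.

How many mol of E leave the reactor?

22.5 mol

Yield of F: 2ξ₁ / 272 = 0.145 → ξ₁ = 19.72 mol.
Conversion of D: 1ξ₁ + 2ξ₂ = 0.238 × 272 = 64.74 → ξ₂ = 22.51 mol.
Outlet amounts (n = n₀ + Σ ν·ξ):
  D: 272 − 1(19.72) − 2(22.51) = 207.3
  H: 1120 − 2(19.72) − 1(22.51) = 1058
  F: 0 + 2(19.72) = 39.44
  E: 0 + 1(22.51) = 22.51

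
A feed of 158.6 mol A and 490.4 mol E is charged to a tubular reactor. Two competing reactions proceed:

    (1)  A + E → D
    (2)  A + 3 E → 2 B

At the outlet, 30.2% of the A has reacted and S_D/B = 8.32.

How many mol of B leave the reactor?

Conversion of A: A consumed = 0.302 × 158.6 = 47.9 mol = 1ξ₁ + 1ξ₂.
Selectivity: 1ξ₁ / (2ξ₂) = 8.32 → ξ₁ = 16.64 ξ₂.
Substitute: (1·16.64 + 1) ξ₂ = 47.9 → ξ₂ = 2.715 mol, ξ₁ = 45.18 mol.
Outlet amounts (n = n₀ + Σ ν·ξ):
  A: 158.6 − 1(45.18) − 1(2.715) = 110.7
  E: 490.4 − 1(45.18) − 3(2.715) = 437.1
  D: 0 + 1(45.18) = 45.18
  B: 0 + 2(2.715) = 5.431

5.43 mol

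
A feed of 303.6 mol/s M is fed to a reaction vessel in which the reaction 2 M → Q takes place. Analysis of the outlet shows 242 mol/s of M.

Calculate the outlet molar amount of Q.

For M: n = n₀ − 2ξ → 242 = 303.6 − 2ξ, giving ξ = 30.8 mol/s.
Outlet amounts (n = n₀ + ν ξ):
  M: 303.6 − 2(30.8) = 242
  Q: 0 + 1(30.8) = 30.8

30.8 mol/s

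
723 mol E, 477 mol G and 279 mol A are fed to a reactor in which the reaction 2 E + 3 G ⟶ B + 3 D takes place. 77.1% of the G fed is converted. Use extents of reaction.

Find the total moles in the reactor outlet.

G reacted = 0.771 × 477 = 367.8 mol; ν_G = −3, so ξ = 367.8/3 = 122.6 mol.
Outlet amounts (n = n₀ + ν ξ):
  E: 723 − 2(122.6) = 477.8
  G: 477 − 3(122.6) = 109.2
  B: 0 + 1(122.6) = 122.6
  D: 0 + 3(122.6) = 367.8
  A: 279 (inert)
Total out = 477.8 + 109.2 + 122.6 + 367.8 + 279 = 1356 mol.

1360 mol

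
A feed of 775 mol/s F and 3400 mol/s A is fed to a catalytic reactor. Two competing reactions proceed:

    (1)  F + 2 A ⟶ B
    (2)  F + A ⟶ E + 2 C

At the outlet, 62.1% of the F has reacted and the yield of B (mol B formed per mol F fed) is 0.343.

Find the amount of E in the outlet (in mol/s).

Yield of B: 1ξ₁ / 775 = 0.343 → ξ₁ = 265.8 mol/s.
Conversion of F: 1ξ₁ + 1ξ₂ = 0.621 × 775 = 481.3 → ξ₂ = 215.4 mol/s.
Outlet amounts (n = n₀ + Σ ν·ξ):
  F: 775 − 1(265.8) − 1(215.4) = 293.7
  A: 3400 − 2(265.8) − 1(215.4) = 2653
  B: 0 + 1(265.8) = 265.8
  E: 0 + 1(215.4) = 215.4
  C: 0 + 2(215.4) = 430.9

215 mol/s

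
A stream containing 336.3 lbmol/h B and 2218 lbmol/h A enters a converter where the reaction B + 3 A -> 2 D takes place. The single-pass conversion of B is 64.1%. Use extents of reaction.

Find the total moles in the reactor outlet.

2120 lbmol/h

B reacted = 0.641 × 336.3 = 215.6 lbmol/h; ν_B = −1, so ξ = 215.6/1 = 215.6 lbmol/h.
Outlet amounts (n = n₀ + ν ξ):
  B: 336.3 − 1(215.6) = 120.7
  A: 2218 − 3(215.6) = 1571
  D: 0 + 2(215.6) = 431.1
Total out = 120.7 + 1571 + 431.1 = 2123 lbmol/h.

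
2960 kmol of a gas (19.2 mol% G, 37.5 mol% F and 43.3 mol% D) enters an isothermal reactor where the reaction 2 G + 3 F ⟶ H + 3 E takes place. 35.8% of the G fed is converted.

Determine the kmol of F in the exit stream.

805 kmol

G reacted = 0.358 × 568.3 = 203.5 kmol; ν_G = −2, so ξ = 203.5/2 = 101.7 kmol.
Outlet amounts (n = n₀ + ν ξ):
  G: 568.3 − 2(101.7) = 364.9
  F: 1110 − 3(101.7) = 804.8
  H: 0 + 1(101.7) = 101.7
  E: 0 + 3(101.7) = 305.2
  D: 1282 (inert)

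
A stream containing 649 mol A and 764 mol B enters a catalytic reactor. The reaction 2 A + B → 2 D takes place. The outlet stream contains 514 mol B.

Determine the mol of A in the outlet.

149 mol

For B: n = n₀ − 1ξ → 514 = 764 − 1ξ, giving ξ = 250 mol.
Outlet amounts (n = n₀ + ν ξ):
  A: 649 − 2(250) = 149
  B: 764 − 1(250) = 514
  D: 0 + 2(250) = 500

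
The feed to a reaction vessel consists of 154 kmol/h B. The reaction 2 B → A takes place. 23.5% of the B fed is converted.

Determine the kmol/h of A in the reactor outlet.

18.1 kmol/h

B reacted = 0.235 × 154 = 36.19 kmol/h; ν_B = −2, so ξ = 36.19/2 = 18.09 kmol/h.
Outlet amounts (n = n₀ + ν ξ):
  B: 154 − 2(18.09) = 117.8
  A: 0 + 1(18.09) = 18.09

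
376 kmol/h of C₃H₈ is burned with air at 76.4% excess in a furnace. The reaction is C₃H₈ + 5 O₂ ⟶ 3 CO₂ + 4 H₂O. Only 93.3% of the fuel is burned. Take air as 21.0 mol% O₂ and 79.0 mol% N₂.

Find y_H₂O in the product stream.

Stoichiometric O₂ = 5 × 376 = 1880 kmol/h; O₂ fed = 1880 × 1.764 = 3316 kmol/h.
N₂ fed = 3316 × 79/21 = 12480 kmol/h.
Fuel reacted = 0.933 × 376 → ξ = 350.8 kmol/h.
Outlet (n = n₀ + ν ξ):
  C₃H₈: 376 − 1(350.8) = 25.19
  O₂: 3316 − 5(350.8) = 1562
  N₂: 12480 (inert)
  CO₂: 0 + 3(350.8) = 1052
  H₂O: 0 + 4(350.8) = 1403
Total out = 16520 kmol/h; y_H₂O = 1403 / 16520 = 0.08495.

0.0849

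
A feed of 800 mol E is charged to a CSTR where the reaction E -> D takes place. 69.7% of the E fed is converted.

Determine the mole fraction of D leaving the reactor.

E reacted = 0.697 × 800 = 557.6 mol; ν_E = −1, so ξ = 557.6/1 = 557.6 mol.
Outlet amounts (n = n₀ + ν ξ):
  E: 800 − 1(557.6) = 242.4
  D: 0 + 1(557.6) = 557.6
Total out = 800 mol; y_D = 557.6 / 800 = 0.697.

0.697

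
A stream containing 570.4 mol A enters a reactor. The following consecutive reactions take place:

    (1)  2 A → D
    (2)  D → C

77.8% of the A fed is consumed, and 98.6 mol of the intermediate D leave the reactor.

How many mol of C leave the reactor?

123 mol

Conversion of A: A consumed = 2ξ₁ = 0.778 × 570.4 → ξ₁ = 221.9 mol.
D balance: n_D = 0 + 1ξ₁ − 1ξ₂ = 98.6 → ξ₂ = (1·221.9 − 98.6)/1 = 123.3 mol.
Outlet amounts (n = n₀ + Σ ν·ξ):
  A: 570.4 − 2(221.9) = 126.6
  D: 0 + 1(221.9) − 1(123.3) = 98.6
  C: 0 + 1(123.3) = 123.3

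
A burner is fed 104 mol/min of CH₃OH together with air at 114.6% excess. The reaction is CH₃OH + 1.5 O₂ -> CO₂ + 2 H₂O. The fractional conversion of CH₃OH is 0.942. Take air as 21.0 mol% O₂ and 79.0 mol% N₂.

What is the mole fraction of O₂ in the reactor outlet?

0.108

Stoichiometric O₂ = 1.5 × 104 = 156 mol/min; O₂ fed = 156 × 2.146 = 334.8 mol/min.
N₂ fed = 334.8 × 79/21 = 1259 mol/min.
Fuel reacted = 0.942 × 104 → ξ = 97.97 mol/min.
Outlet (n = n₀ + ν ξ):
  CH₃OH: 104 − 1(97.97) = 6.032
  O₂: 334.8 − 1.5(97.97) = 187.8
  N₂: 1259 (inert)
  CO₂: 0 + 1(97.97) = 97.97
  H₂O: 0 + 2(97.97) = 195.9
Total out = 1747 mol/min; y_O₂ = 187.8 / 1747 = 0.1075.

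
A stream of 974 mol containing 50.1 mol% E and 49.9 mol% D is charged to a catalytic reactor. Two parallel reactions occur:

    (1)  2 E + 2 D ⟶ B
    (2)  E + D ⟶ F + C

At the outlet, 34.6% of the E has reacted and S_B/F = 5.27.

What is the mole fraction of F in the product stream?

0.0197

Conversion of E: E consumed = 0.346 × 488 = 168.8 mol = 2ξ₁ + 1ξ₂.
Selectivity: 1ξ₁ / (1ξ₂) = 5.27 → ξ₁ = 5.27 ξ₂.
Substitute: (2·5.27 + 1) ξ₂ = 168.8 → ξ₂ = 14.63 mol, ξ₁ = 77.1 mol.
Outlet amounts (n = n₀ + Σ ν·ξ):
  E: 488 − 2(77.1) − 1(14.63) = 319.1
  D: 486 − 2(77.1) − 1(14.63) = 317.2
  B: 0 + 1(77.1) = 77.1
  F: 0 + 1(14.63) = 14.63
  C: 0 + 1(14.63) = 14.63
Total out = 742.7 mol; y_F = 14.63 / 742.7 = 0.0197.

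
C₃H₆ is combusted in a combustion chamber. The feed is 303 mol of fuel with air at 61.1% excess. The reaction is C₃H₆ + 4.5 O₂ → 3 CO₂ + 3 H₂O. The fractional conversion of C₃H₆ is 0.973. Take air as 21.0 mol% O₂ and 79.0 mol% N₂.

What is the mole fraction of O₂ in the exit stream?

0.0797

Stoichiometric O₂ = 4.5 × 303 = 1364 mol; O₂ fed = 1364 × 1.611 = 2197 mol.
N₂ fed = 2197 × 79/21 = 8263 mol.
Fuel reacted = 0.973 × 303 → ξ = 294.8 mol.
Outlet (n = n₀ + ν ξ):
  C₃H₆: 303 − 1(294.8) = 8.181
  O₂: 2197 − 4.5(294.8) = 869.9
  N₂: 8263 (inert)
  CO₂: 0 + 3(294.8) = 884.5
  H₂O: 0 + 3(294.8) = 884.5
Total out = 10910 mol; y_O₂ = 869.9 / 10910 = 0.07973.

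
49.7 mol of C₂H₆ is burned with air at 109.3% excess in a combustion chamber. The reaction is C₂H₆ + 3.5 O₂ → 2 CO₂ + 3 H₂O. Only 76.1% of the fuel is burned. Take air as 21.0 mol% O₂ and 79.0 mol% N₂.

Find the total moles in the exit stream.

Stoichiometric O₂ = 3.5 × 49.7 = 174 mol; O₂ fed = 174 × 2.093 = 364.1 mol.
N₂ fed = 364.1 × 79/21 = 1370 mol.
Fuel reacted = 0.761 × 49.7 → ξ = 37.82 mol.
Outlet (n = n₀ + ν ξ):
  C₂H₆: 49.7 − 1(37.82) = 11.88
  O₂: 364.1 − 3.5(37.82) = 231.7
  N₂: 1370 (inert)
  CO₂: 0 + 2(37.82) = 75.64
  H₂O: 0 + 3(37.82) = 113.5
Total out = 11.88 + 231.7 + 1370 + 75.64 + 113.5 = 1802 mol.

1800 mol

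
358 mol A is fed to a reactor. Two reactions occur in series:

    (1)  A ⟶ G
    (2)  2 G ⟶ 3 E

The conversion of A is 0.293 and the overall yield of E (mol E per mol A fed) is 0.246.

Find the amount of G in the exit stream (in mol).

46.2 mol

Conversion of A: A consumed = 1ξ₁ = 0.293 × 358 → ξ₁ = 104.9 mol.
Yield of E: 3ξ₂ / 358 = 0.246 → ξ₂ = 29.36 mol.
Outlet amounts (n = n₀ + Σ ν·ξ):
  A: 358 − 1(104.9) = 253.1
  G: 0 + 1(104.9) − 2(29.36) = 46.18
  E: 0 + 3(29.36) = 88.07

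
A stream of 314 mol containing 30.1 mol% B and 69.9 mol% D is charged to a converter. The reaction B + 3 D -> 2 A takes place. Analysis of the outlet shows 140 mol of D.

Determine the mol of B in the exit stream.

68 mol

For D: n = n₀ − 3ξ → 140 = 219.5 − 3ξ, giving ξ = 26.5 mol.
Outlet amounts (n = n₀ + ν ξ):
  B: 94.51 − 1(26.5) = 68.02
  D: 219.5 − 3(26.5) = 140
  A: 0 + 2(26.5) = 52.99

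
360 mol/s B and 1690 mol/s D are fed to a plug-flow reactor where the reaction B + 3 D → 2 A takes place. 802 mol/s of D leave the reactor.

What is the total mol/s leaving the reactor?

For D: n = n₀ − 3ξ → 802 = 1690 − 3ξ, giving ξ = 296 mol/s.
Outlet amounts (n = n₀ + ν ξ):
  B: 360 − 1(296) = 64
  D: 1690 − 3(296) = 802
  A: 0 + 2(296) = 592
Total out = 64 + 802 + 592 = 1458 mol/s.

1460 mol/s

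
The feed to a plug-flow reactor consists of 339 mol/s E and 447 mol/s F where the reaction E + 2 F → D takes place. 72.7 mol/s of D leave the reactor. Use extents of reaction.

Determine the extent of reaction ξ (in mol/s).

For D: n = n₀ + 1ξ → 72.7 = 0 + 1ξ, giving ξ = 72.7 mol/s.
Outlet amounts (n = n₀ + ν ξ):
  E: 339 − 1(72.7) = 266.3
  F: 447 − 2(72.7) = 301.6
  D: 0 + 1(72.7) = 72.7

ξ = 72.7 mol/s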